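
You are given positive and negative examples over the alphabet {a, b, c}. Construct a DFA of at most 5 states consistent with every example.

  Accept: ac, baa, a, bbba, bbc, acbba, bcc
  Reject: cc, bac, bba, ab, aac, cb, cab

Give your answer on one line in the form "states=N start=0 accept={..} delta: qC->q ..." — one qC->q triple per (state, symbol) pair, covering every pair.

Grow the machine one transition at a time. Run the examples from 0; the earliest place one falls off (shortest prefix, ties alphabetical) gets sent to the lowest-numbered state that keeps every Accept/Reject pair distinguishable — a pair clashes when both reach the same state with identical unread suffix — and to a fresh state only if none does.
a: 0a undefined. 0a->0: no, ac/aac meet in 0 with "c" left. Open state 1: 0a->1.
b: 0b undefined. 0b->0: no, ac/bac meet in 1 with "c" left. 0b->1: ok.
c: 0c undefined. 0c->0: no, a/cb meet in 1. 0c->1: no, ac/cc meet in 1 with "c" left. Open state 2: 0c->2.
aa: 1a undefined. 1a->0: ok.
ab: 1b undefined. 1b->0: no, baa/bba meet in 1. 1b->1: no, baa/ab meet in 1. 1b->2: no, bbc/cc meet in 2 with "c" left. Open state 3: 1b->3.
ac: 1c undefined. 1c->0: no, acbba/bba meet in 3 with "a" left. 1c->1: ok.
ca: 2a undefined. 2a->0: no, ac/cab meet in 1. 2a->1: ok.
cb: 2b undefined. 2b->0: ok.
cc: 2c undefined. 2c->0: ok.
bba: 3a undefined. 3a->0: ok.
bbb: 3b undefined. 3b->0: ok.
bbc: 3c undefined. 3c->0: no, bbc/cc meet in 0. 3c->1: ok.
All examples now run through 4 states with every (state, symbol) defined. Accept strings end in {1}, Reject strings end in {0,2,3}; accept={1}.

states=4 start=0 accept={1} delta: 0a->1 0b->1 0c->2 1a->0 1b->3 1c->1 2a->1 2b->0 2c->0 3a->0 3b->0 3c->1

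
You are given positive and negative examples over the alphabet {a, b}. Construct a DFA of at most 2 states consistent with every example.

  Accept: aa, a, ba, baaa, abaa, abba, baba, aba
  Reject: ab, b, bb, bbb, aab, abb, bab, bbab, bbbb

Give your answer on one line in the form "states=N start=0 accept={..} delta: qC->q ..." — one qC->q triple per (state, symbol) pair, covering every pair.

State merging on the prefix tree: take the shortest (then alphabetical) example prefix whose next move is undefined and point that move at state 0, else 1, else 2, ...; a target is out if some Accept/Reject pair would then sit in one state with the same input left (inseparable). If every existing state is out, open a new one.
a: 0a undefined. 0a->0: ok.
b: 0b undefined. 0b->0: no, aa/ab meet in 0. Open state 1: 0b->1.
ba: 1a undefined. 1a->0: ok.
bb: 1b undefined. 1b->0: no, aa/bb meet in 0. 1b->1: ok.
All examples now run through 2 states with every (state, symbol) defined. Accept strings end in {0}, Reject strings end in {1}; accept={0}.

states=2 start=0 accept={0} delta: 0a->0 0b->1 1a->0 1b->1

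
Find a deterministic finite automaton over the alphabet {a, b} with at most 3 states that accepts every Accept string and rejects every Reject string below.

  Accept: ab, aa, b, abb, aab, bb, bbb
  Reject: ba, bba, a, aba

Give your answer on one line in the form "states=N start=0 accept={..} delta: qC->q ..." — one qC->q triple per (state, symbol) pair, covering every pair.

Grow the machine one transition at a time. Run the examples from 0; the earliest place one falls off (shortest prefix, ties alphabetical) gets sent to the lowest-numbered state that keeps every Accept/Reject pair distinguishable — a pair clashes when both reach the same state with identical unread suffix — and to a fresh state only if none does.
a: 0a undefined. 0a->0: no, aa/a meet in 0. Open state 1: 0a->1.
b: 0b undefined. 0b->0: ok.
aa: 1a undefined. 1a->0: ok.
ab: 1b undefined. 1b->0: ok.
All examples now run through 2 states with every (state, symbol) defined. Accept strings end in {0}, Reject strings end in {1}; accept={0}.

states=2 start=0 accept={0} delta: 0a->1 0b->0 1a->0 1b->0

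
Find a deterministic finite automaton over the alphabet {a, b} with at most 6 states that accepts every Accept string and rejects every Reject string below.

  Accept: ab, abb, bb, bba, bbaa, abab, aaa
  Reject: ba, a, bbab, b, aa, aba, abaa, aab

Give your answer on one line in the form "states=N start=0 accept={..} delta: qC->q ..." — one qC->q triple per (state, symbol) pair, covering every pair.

states=6 start=0 accept={4,5} delta: 0a->1 0b->2 1a->3 1b->4 2a->0 2b->5 3a->4 3b->0 4a->1 4b->4 5a->5 5b->0

Grow the machine one transition at a time. Run the examples from 0; the earliest place one falls off (shortest prefix, ties alphabetical) gets sent to the lowest-numbered state that keeps every Accept/Reject pair distinguishable — a pair clashes when both reach the same state with identical unread suffix — and to a fresh state only if none does.
a: 0a undefined. 0a->0: no, ab/b meet in 0 with "b" left. Open state 1: 0a->1.
b: 0b undefined. 0b->0: no, ab/bbab meet in 1 with "b" left. 0b->1: no, bba/aba meet in 1 with "ba" left. Open state 2: 0b->2.
aa: 1a undefined. 1a->0: no, aaa/a meet in 1. 1a->1: no, ab/aab meet in 1 with "b" left. 1a->2: no, bb/aab meet in 2 with "b" left. Open state 3: 1a->3.
ab: 1b undefined. 1b->0: no, abb/b meet in 2. 1b->1: no, ab/a meet in 1. 1b->2: no, ab/b meet in 2. 1b->3: no, ab/aa meet in 3. Open state 4: 1b->4.
ba: 2a undefined. 2a->0: ok.
bb: 2b undefined. 2b->0: no, ab/bbab meet in 4. 2b->1: no, bb/a meet in 1. 2b->2: no, bb/bbab meet in 2. 2b->3: no, bb/aa meet in 3. 2b->4: no, bba/aba meet in 4 with "a" left. Open state 5: 2b->5.
aaa: 3a undefined. 3a->0: no, aaa/ba meet in 0. 3a->1: no, aaa/a meet in 1. 3a->2: no, aaa/b meet in 2. 3a->3: no, aaa/aa meet in 3. 3a->4: ok.
aab: 3b undefined. 3b->0: ok.
aba: 4a undefined. 4a->0: no, abab/b meet in 2. 4a->1: ok.
abb: 4b undefined. 4b->0: no, abb/ba meet in 0. 4b->1: no, abb/a meet in 1. 4b->2: no, abb/b meet in 2. 4b->3: no, abb/aa meet in 3. 4b->4: ok.
bba: 5a undefined. 5a->0: no, bba/ba meet in 0. 5a->1: no, ab/bbab meet in 4. 5a->2: no, bb/bbab meet in 5. 5a->3: no, bba/aa meet in 3. 5a->4: no, ab/bbab meet in 4. 5a->5: ok.
bbab: 5b undefined. 5b->0: ok.
All examples now run through 6 states with every (state, symbol) defined. Accept strings end in {4,5}, Reject strings end in {0,1,2,3}; accept={4,5}.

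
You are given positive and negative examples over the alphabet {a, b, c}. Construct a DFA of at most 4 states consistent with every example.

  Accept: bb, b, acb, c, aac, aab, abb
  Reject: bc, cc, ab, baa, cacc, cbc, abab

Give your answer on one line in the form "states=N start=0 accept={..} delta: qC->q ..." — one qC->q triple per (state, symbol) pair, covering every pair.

states=4 start=0 accept={1,2} delta: 0a->1 0b->2 0c->1 1a->0 1b->3 1c->0 2a->1 2b->1 2c->0 3a->1 3b->1 3c->0

State merging on the prefix tree: take the shortest (then alphabetical) example prefix whose next move is undefined and point that move at state 0, else 1, else 2, ...; a target is out if some Accept/Reject pair would then sit in one state with the same input left (inseparable). If every existing state is out, open a new one.
a: 0a undefined. 0a->0: no, b/ab meet in 0 with "b" left. Open state 1: 0a->1.
b: 0b undefined. 0b->0: no, c/bc meet in 0 with "c" left. 0b->1: no, bb/ab meet in 1 with "b" left. Open state 2: 0b->2.
c: 0c undefined. 0c->0: no, c/cc meet in 0. 0c->1: ok.
aa: 1a undefined. 1a->0: ok.
ab: 1b undefined. 1b->0: no, c/cbc meet in 1. 1b->1: no, b/abab meet in 2. 1b->2: no, b/ab meet in 2. Open state 3: 1b->3.
ac: 1c undefined. 1c->0: ok.
ba: 2a undefined. 2a->0: no, c/baa meet in 1. 2a->1: ok.
bb: 2b undefined. 2b->0: no, bb/cc meet in 0. 2b->1: ok.
bc: 2c undefined. 2c->0: ok.
aba: 3a undefined. 3a->0: no, b/abab meet in 2. 3a->1: ok.
abb: 3b undefined. 3b->0: no, abb/bc meet in 0. 3b->1: ok.
cbc: 3c undefined. 3c->0: ok.
All examples now run through 4 states with every (state, symbol) defined. Accept strings end in {1,2}, Reject strings end in {0,3}; accept={1,2}.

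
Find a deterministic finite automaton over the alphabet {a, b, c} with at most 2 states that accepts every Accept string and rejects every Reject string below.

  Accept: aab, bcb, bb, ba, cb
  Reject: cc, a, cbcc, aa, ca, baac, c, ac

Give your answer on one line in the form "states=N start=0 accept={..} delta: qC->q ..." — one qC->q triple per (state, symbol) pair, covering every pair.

states=2 start=0 accept={1} delta: 0a->0 0b->1 0c->0 1a->1 1b->1 1c->0

State merging on the prefix tree: take the shortest (then alphabetical) example prefix whose next move is undefined and point that move at state 0, else 1, else 2, ...; a target is out if some Accept/Reject pair would then sit in one state with the same input left (inseparable). If every existing state is out, open a new one.
a: 0a undefined. 0a->0: ok.
b: 0b undefined. 0b->0: no, aab/a meet in 0. Open state 1: 0b->1.
c: 0c undefined. 0c->0: ok.
ba: 1a undefined. 1a->0: no, ba/cc meet in 0. 1a->1: ok.
bb: 1b undefined. 1b->0: no, bb/cc meet in 0. 1b->1: ok.
bc: 1c undefined. 1c->0: ok.
All examples now run through 2 states with every (state, symbol) defined. Accept strings end in {1}, Reject strings end in {0}; accept={1}.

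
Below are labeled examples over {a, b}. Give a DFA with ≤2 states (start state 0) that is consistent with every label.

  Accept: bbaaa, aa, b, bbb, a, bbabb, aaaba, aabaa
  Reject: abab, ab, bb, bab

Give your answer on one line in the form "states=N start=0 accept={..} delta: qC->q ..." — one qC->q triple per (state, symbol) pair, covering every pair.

Fold the examples into a partial DFA from state 0: repeatedly fix the first undefined (state, symbol) met by the shortest-then-alphabetical prefix, trying targets in increasing order and rejecting any under which an Accept and a Reject string meet in one state with the same remainder; add a state when all current targets are rejected. Accepting states are where Accept strings end.
a: 0a undefined. 0a->0: no, b/ab meet in 0 with "b" left. Open state 1: 0a->1.
b: 0b undefined. 0b->0: no, b/bb meet in 0. 0b->1: ok.
aa: 1a undefined. 1a->0: no, b/bab meet in 1. 1a->1: ok.
ab: 1b undefined. 1b->0: ok.
All examples now run through 2 states with every (state, symbol) defined. Accept strings end in {1}, Reject strings end in {0}; accept={1}.

states=2 start=0 accept={1} delta: 0a->1 0b->1 1a->1 1b->0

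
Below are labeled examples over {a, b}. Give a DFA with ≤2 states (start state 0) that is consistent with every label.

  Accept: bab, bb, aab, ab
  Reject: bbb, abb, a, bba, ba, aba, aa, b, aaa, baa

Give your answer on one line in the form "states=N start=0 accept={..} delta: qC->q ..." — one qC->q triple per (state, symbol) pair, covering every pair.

Fold the examples into a partial DFA from state 0: repeatedly fix the first undefined (state, symbol) met by the shortest-then-alphabetical prefix, trying targets in increasing order and rejecting any under which an Accept and a Reject string meet in one state with the same remainder; add a state when all current targets are rejected. Accepting states are where Accept strings end.
a: 0a undefined. 0a->0: no, bb/abb meet in 0 with "bb" left. Open state 1: 0a->1.
b: 0b undefined. 0b->0: no, bb/bbb meet in 0. 0b->1: ok.
aa: 1a undefined. 1a->0: no, bab/a meet in 1. 1a->1: ok.
ab: 1b undefined. 1b->0: ok.
All examples now run through 2 states with every (state, symbol) defined. Accept strings end in {0}, Reject strings end in {1}; accept={0}.

states=2 start=0 accept={0} delta: 0a->1 0b->1 1a->1 1b->0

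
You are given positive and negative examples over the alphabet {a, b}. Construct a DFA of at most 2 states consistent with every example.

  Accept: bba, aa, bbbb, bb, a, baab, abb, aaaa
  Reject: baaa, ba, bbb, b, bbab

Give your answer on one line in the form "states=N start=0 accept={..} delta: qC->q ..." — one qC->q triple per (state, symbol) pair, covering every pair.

states=2 start=0 accept={0} delta: 0a->0 0b->1 1a->1 1b->0

Fold the examples into a partial DFA from state 0: repeatedly fix the first undefined (state, symbol) met by the shortest-then-alphabetical prefix, trying targets in increasing order and rejecting any under which an Accept and a Reject string meet in one state with the same remainder; add a state when all current targets are rejected. Accepting states are where Accept strings end.
a: 0a undefined. 0a->0: ok.
b: 0b undefined. 0b->0: no, bba/baaa meet in 0. Open state 1: 0b->1.
ba: 1a undefined. 1a->0: no, aa/baaa meet in 0. 1a->1: ok.
bb: 1b undefined. 1b->0: ok.
All examples now run through 2 states with every (state, symbol) defined. Accept strings end in {0}, Reject strings end in {1}; accept={0}.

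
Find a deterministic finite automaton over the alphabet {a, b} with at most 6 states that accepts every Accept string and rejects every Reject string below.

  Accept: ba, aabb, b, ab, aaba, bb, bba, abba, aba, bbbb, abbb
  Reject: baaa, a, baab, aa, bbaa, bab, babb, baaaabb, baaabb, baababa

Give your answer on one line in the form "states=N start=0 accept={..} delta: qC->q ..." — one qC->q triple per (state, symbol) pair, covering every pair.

states=4 start=0 accept={1,2} delta: 0a->0 0b->1 1a->2 1b->1 2a->3 2b->3 3a->3 3b->3

Fold the examples into a partial DFA from state 0: repeatedly fix the first undefined (state, symbol) met by the shortest-then-alphabetical prefix, trying targets in increasing order and rejecting any under which an Accept and a Reject string meet in one state with the same remainder; add a state when all current targets are rejected. Accepting states are where Accept strings end.
a: 0a undefined. 0a->0: ok.
b: 0b undefined. 0b->0: no, ba/baaa meet in 0. Open state 1: 0b->1.
ba: 1a undefined. 1a->0: no, ba/baaa meet in 0. 1a->1: no, ba/baaa meet in 1. Open state 2: 1a->2.
bb: 1b undefined. 1b->0: no, aabb/a meet in 0. 1b->1: ok.
baa: 2a undefined. 2a->0: no, aabb/baab meet in 1. 2a->1: no, ba/baaa meet in 2. 2a->2: no, ba/baaa meet in 2. Open state 3: 2a->3.
bab: 2b undefined. 2b->0: no, aabb/babb meet in 1. 2b->1: no, aabb/bab meet in 1. 2b->2: no, ba/bab meet in 2. 2b->3: ok.
baaa: 3a undefined. 3a->0: no, aabb/baaaabb meet in 1. 3a->1: no, aabb/baaa meet in 1. 3a->2: no, ba/baaa meet in 2. 3a->3: ok.
baab: 3b undefined. 3b->0: no, ba/baababa meet in 2. 3b->1: no, aabb/baab meet in 1. 3b->2: no, ba/baab meet in 2. 3b->3: ok.
All examples now run through 4 states with every (state, symbol) defined. Accept strings end in {1,2}, Reject strings end in {0,3}; accept={1,2}.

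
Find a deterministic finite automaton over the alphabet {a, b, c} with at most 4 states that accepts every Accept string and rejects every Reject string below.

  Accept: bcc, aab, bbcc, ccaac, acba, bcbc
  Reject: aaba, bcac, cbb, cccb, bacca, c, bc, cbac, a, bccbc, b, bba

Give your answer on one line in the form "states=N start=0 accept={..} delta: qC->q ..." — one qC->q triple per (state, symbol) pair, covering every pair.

states=4 start=0 accept={2,3} delta: 0a->1 0b->0 0c->1 1a->2 1b->1 1c->3 2a->1 2b->2 2c->0 3a->2 3b->3 3c->0

Grow the machine one transition at a time. Run the examples from 0; the earliest place one falls off (shortest prefix, ties alphabetical) gets sent to the lowest-numbered state that keeps every Accept/Reject pair distinguishable — a pair clashes when both reach the same state with identical unread suffix — and to a fresh state only if none does.
a: 0a undefined. 0a->0: no, aab/b meet in 0 with "b" left. Open state 1: 0a->1.
b: 0b undefined. 0b->0: ok.
c: 0c undefined. 0c->0: no, bcc/cbb meet in 0. 0c->1: ok.
aa: 1a undefined. 1a->0: no, aab/b meet in 0. 1a->1: no, bcc/bcac meet in 1 with "c" left. Open state 2: 1a->2.
ac: 1c undefined. 1c->0: no, bcc/b meet in 0. 1c->1: no, bcc/c meet in 1. 1c->2: no, acba/aaba meet in 2 with "ba" left. Open state 3: 1c->3.
cb: 1b undefined. 1b->0: no, bcc/cbac meet in 3. 1b->1: ok.
aab: 2b undefined. 2b->0: no, aab/b meet in 0. 2b->1: no, aab/cbb meet in 1. 2b->2: ok.
acb: 3b undefined. 3b->0: no, acba/cbb meet in 1. 3b->1: no, bcc/bccbc meet in 3. 3b->2: no, acba/aaba meet in 2 with "a" left. 3b->3: ok.
cca: 3a undefined. 3a->0: no, acba/b meet in 0. 3a->1: no, ccaac/bcac meet in 2 with "c" left. 3a->2: ok.
ccc: 3c undefined. 3c->0: ok.
aaba: 2a undefined. 2a->0: no, ccaac/cbb meet in 1. 2a->1: ok.
bcac: 2c undefined. 2c->0: ok.
All examples now run through 4 states with every (state, symbol) defined. Accept strings end in {2,3}, Reject strings end in {0,1}; accept={2,3}.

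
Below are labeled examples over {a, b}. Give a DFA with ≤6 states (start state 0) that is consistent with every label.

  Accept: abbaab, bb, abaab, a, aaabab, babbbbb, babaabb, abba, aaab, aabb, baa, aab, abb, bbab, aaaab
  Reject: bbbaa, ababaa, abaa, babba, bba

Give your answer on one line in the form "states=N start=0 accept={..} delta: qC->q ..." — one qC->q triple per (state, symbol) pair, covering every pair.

states=5 start=0 accept={1,2,4} delta: 0a->1 0b->1 1a->0 1b->2 2a->3 2b->4 3a->0 3b->2 4a->1 4b->0

State merging on the prefix tree: take the shortest (then alphabetical) example prefix whose next move is undefined and point that move at state 0, else 1, else 2, ...; a target is out if some Accept/Reject pair would then sit in one state with the same input left (inseparable). If every existing state is out, open a new one.
a: 0a undefined. 0a->0: no, abba/bba meet in 0 with "bba" left. Open state 1: 0a->1.
b: 0b undefined. 0b->0: no, a/bba meet in 1. 0b->1: ok.
aa: 1a undefined. 1a->0: ok.
ab: 1b undefined. 1b->0: no, abbaab/ababaa meet in 0. 1b->1: no, abbaab/bbbaa meet in 1. Open state 2: 1b->2.
aba: 2a undefined. 2a->0: no, a/ababaa meet in 1. 2a->1: no, abaab/babba meet in 1. 2a->2: no, bb/abaa meet in 2. Open state 3: 2a->3.
abb: 2b undefined. 2b->0: no, babaabb/bbbaa meet in 0. 2b->1: no, a/bbbaa meet in 1. 2b->2: no, abba/babba meet in 3. 2b->3: no, babaabb/babba meet in 3. Open state 4: 2b->4.
abaa: 3a undefined. 3a->0: ok.
abab: 3b undefined. 3b->0: no, aaabab/ababaa meet in 0. 3b->1: no, abaab/ababaa meet in 1. 3b->2: ok.
abba: 4a undefined. 4a->0: no, abaab/bbbaa meet in 1. 4a->1: ok.
babbbb: 4b undefined. 4b->0: ok.
All examples now run through 5 states with every (state, symbol) defined. Accept strings end in {1,2,4}, Reject strings end in {0,3}; accept={1,2,4}.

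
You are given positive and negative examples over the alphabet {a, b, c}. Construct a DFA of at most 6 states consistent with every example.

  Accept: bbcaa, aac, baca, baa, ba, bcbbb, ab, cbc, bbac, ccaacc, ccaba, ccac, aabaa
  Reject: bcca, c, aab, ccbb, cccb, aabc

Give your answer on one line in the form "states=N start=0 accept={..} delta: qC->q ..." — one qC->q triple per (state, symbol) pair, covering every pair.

State merging on the prefix tree: take the shortest (then alphabetical) example prefix whose next move is undefined and point that move at state 0, else 1, else 2, ...; a target is out if some Accept/Reject pair would then sit in one state with the same input left (inseparable). If every existing state is out, open a new one.
a: 0a undefined. 0a->0: no, aac/c meet in 0 with "c" left. Open state 1: 0a->1.
b: 0b undefined. 0b->0: ok.
c: 0c undefined. 0c->0: no, ba/bcca meet in 1. 0c->1: no, baca/bcca meet in 1 with "ca" left. Open state 2: 0c->2.
aa: 1a undefined. 1a->0: no, aac/c meet in 2. 1a->1: no, ab/aab meet in 1 with "b" left. 1a->2: no, baa/c meet in 2. Open state 3: 1a->3.
ab: 1b undefined. 1b->0: ok.
cb: 2b undefined. 2b->0: no, cbc/c meet in 2. 2b->1: ok.
cc: 2c undefined. 2c->0: no, ba/bcca meet in 1. 2c->1: no, baa/bcca meet in 3. 2c->2: no, ba/cccb meet in 1. 2c->3: ok.
aab: 3b undefined. 3b->0: no, bcbbb/aab meet in 0. 3b->1: no, ba/aab meet in 1. 3b->2: no, baa/aabc meet in 3. 3b->3: no, aac/aabc meet in 3 with "c" left. Open state 4: 3b->4.
aac: 3c undefined. 3c->0: no, aac/cccb meet in 0. 3c->1: no, bcbbb/cccb meet in 0. 3c->2: no, aac/c meet in 2. 3c->3: ok.
bac: 1c undefined. 1c->0: ok.
cca: 3a undefined. 3a->0: no, bcbbb/bcca meet in 0. 3a->1: no, baca/bcca meet in 1. 3a->2: ok.
aaba: 4a undefined. 4a->0: ok.
aabc: 4c undefined. 4c->0: no, bcbbb/aabc meet in 0. 4c->1: no, baca/aabc meet in 1. 4c->2: ok.
bbca: 2a undefined. 2a->0: ok.
ccbb: 4b undefined. 4b->0: no, bcbbb/ccbb meet in 0. 4b->1: no, bbcaa/ccbb meet in 1. 4b->2: ok.
All examples now run through 5 states with every (state, symbol) defined. Accept strings end in {0,1,3}, Reject strings end in {2,4}; accept={0,1,3}.

states=5 start=0 accept={0,1,3} delta: 0a->1 0b->0 0c->2 1a->3 1b->0 1c->0 2a->0 2b->1 2c->3 3a->2 3b->4 3c->3 4a->0 4b->2 4c->2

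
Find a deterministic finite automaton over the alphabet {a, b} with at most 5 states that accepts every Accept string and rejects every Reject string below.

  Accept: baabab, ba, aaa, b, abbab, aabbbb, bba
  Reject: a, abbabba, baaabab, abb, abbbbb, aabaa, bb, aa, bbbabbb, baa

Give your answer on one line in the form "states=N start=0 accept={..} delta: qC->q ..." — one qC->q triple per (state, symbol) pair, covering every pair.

states=5 start=0 accept={0,2,4} delta: 0a->1 0b->2 1a->3 1b->1 2a->0 2b->3 3a->0 3b->4 4a->1 4b->4

Fold the examples into a partial DFA from state 0: repeatedly fix the first undefined (state, symbol) met by the shortest-then-alphabetical prefix, trying targets in increasing order and rejecting any under which an Accept and a Reject string meet in one state with the same remainder; add a state when all current targets are rejected. Accepting states are where Accept strings end.
a: 0a undefined. 0a->0: no, aaa/a meet in 0. Open state 1: 0a->1.
b: 0b undefined. 0b->0: no, ba/a meet in 1. 0b->1: no, ba/aa meet in 1 with "a" left. Open state 2: 0b->2.
aa: 1a undefined. 1a->0: no, aaa/a meet in 1. 1a->1: no, aaa/a meet in 1. 1a->2: no, b/aa meet in 2. Open state 3: 1a->3.
ab: 1b undefined. 1b->0: no, b/abb meet in 2. 1b->1: ok.
ba: 2a undefined. 2a->0: ok.
bb: 2b undefined. 2b->0: no, ba/bb meet in 0. 2b->1: no, bba/aa meet in 3. 2b->2: no, b/bb meet in 2. 2b->3: ok.
aaa: 3a undefined. 3a->0: ok.
aab: 3b undefined. 3b->0: no, baabab/abbabba meet in 0. 3b->1: no, baabab/a meet in 1. 3b->2: no, baabab/baaabab meet in 2. 3b->3: no, baabab/bb meet in 3. Open state 4: 3b->4.
aaba: 4a undefined. 4a->0: no, baabab/bbbabbb meet in 4. 4a->1: ok.
aabb: 4b undefined. 4b->0: no, aabbbb/aabaa meet in 3. 4b->1: no, aabbbb/a meet in 1. 4b->2: no, ba/abbabba meet in 0. 4b->3: no, ba/abbabba meet in 0. 4b->4: ok.
All examples now run through 5 states with every (state, symbol) defined. Accept strings end in {0,2,4}, Reject strings end in {1,3}; accept={0,2,4}.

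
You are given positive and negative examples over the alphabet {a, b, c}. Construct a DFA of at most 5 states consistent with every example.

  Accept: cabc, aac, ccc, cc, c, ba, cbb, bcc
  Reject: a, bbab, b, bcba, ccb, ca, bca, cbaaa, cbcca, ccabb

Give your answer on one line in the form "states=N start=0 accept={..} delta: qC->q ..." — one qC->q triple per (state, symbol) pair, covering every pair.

State merging on the prefix tree: take the shortest (then alphabetical) example prefix whose next move is undefined and point that move at state 0, else 1, else 2, ...; a target is out if some Accept/Reject pair would then sit in one state with the same input left (inseparable). If every existing state is out, open a new one.
a: 0a undefined. 0a->0: ok.
b: 0b undefined. 0b->0: no, ba/a meet in 0. Open state 1: 0b->1.
c: 0c undefined. 0c->0: no, aac/a meet in 0. 0c->1: no, aac/b meet in 1. Open state 2: 0c->2.
ba: 1a undefined. 1a->0: no, ba/a meet in 0. 1a->1: no, ba/b meet in 1. 1a->2: ok.
bb: 1b undefined. 1b->0: ok.
bc: 1c undefined. 1c->0: no, aac/bcba meet in 2. 1c->1: no, aac/bca meet in 2. 1c->2: ok.
ca: 2a undefined. 2a->0: ok.
cb: 2b undefined. 2b->0: no, cbb/bbab meet in 1. 2b->1: no, cabc/bcba meet in 2. 2b->2: ok.
cc: 2c undefined. 2c->0: no, cc/a meet in 0. 2c->1: no, cabc/ccabb meet in 2. 2c->2: no, cabc/ccb meet in 2. Open state 3: 2c->3.
cca: 3a undefined. 3a->0: ok.
ccb: 3b undefined. 3b->0: ok.
ccc: 3c undefined. 3c->0: no, ccc/a meet in 0. 3c->1: no, cabc/cbcca meet in 2. 3c->2: ok.
All examples now run through 4 states with every (state, symbol) defined. Accept strings end in {2,3}, Reject strings end in {0,1}; accept={2,3}.

states=4 start=0 accept={2,3} delta: 0a->0 0b->1 0c->2 1a->2 1b->0 1c->2 2a->0 2b->2 2c->3 3a->0 3b->0 3c->2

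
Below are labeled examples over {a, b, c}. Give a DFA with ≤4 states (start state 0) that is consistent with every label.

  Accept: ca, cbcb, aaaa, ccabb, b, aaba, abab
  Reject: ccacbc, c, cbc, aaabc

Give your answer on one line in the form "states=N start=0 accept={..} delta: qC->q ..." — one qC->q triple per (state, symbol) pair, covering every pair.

State merging on the prefix tree: take the shortest (then alphabetical) example prefix whose next move is undefined and point that move at state 0, else 1, else 2, ...; a target is out if some Accept/Reject pair would then sit in one state with the same input left (inseparable). If every existing state is out, open a new one.
a: 0a undefined. 0a->0: ok.
b: 0b undefined. 0b->0: ok.
c: 0c undefined. 0c->0: no, ca/ccacbc meet in 0. Open state 1: 0c->1.
ca: 1a undefined. 1a->0: ok.
cb: 1b undefined. 1b->0: ok.
cc: 1c undefined. 1c->0: ok.
All examples now run through 2 states with every (state, symbol) defined. Accept strings end in {0}, Reject strings end in {1}; accept={0}.

states=2 start=0 accept={0} delta: 0a->0 0b->0 0c->1 1a->0 1b->0 1c->0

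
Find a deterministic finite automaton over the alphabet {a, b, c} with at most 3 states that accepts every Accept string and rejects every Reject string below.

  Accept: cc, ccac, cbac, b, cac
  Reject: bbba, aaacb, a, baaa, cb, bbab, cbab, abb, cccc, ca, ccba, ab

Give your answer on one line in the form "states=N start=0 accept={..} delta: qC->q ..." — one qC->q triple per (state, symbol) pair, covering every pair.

State merging on the prefix tree: take the shortest (then alphabetical) example prefix whose next move is undefined and point that move at state 0, else 1, else 2, ...; a target is out if some Accept/Reject pair would then sit in one state with the same input left (inseparable). If every existing state is out, open a new one.
a: 0a undefined. 0a->0: no, b/ab meet in 0 with "b" left. Open state 1: 0a->1.
b: 0b undefined. 0b->0: ok.
c: 0c undefined. 0c->0: no, cc/cb meet in 0. 0c->1: ok.
aa: 1a undefined. 1a->0: no, b/ca meet in 0. 1a->1: ok.
ab: 1b undefined. 1b->0: no, b/cb meet in 0. 1b->1: ok.
cc: 1c undefined. 1c->0: no, cc/aaacb meet in 0. 1c->1: no, cc/bbba meet in 1. Open state 2: 1c->2.
cca: 2a undefined. 2a->0: no, ccac/bbba meet in 1. 2a->1: ok.
ccb: 2b undefined. 2b->0: no, b/aaacb meet in 0. 2b->1: ok.
ccc: 2c undefined. 2c->0: ok.
All examples now run through 3 states with every (state, symbol) defined. Accept strings end in {0,2}, Reject strings end in {1}; accept={0,2}.

states=3 start=0 accept={0,2} delta: 0a->1 0b->0 0c->1 1a->1 1b->1 1c->2 2a->1 2b->1 2c->0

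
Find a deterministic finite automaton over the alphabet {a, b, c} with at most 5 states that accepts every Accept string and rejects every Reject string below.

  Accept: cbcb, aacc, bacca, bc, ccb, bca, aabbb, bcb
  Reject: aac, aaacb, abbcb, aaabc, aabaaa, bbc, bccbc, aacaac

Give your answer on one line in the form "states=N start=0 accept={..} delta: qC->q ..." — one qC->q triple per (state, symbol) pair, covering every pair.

Fold the examples into a partial DFA from state 0: repeatedly fix the first undefined (state, symbol) met by the shortest-then-alphabetical prefix, trying targets in increasing order and rejecting any under which an Accept and a Reject string meet in one state with the same remainder; add a state when all current targets are rejected. Accepting states are where Accept strings end.
a: 0a undefined. 0a->0: no, bc/aaabc meet in 0 with "bc" left. Open state 1: 0a->1.
b: 0b undefined. 0b->0: no, bc/bbc meet in 0 with "c" left. 0b->1: ok.
c: 0c undefined. 0c->0: ok.
aa: 1a undefined. 1a->0: no, cbcb/aaacb meet in 1 with "cb" left. 1a->1: no, cbcb/aaacb meet in 1 with "cb" left. Open state 2: 1a->2.
ab: 1b undefined. 1b->0: no, cbcb/abbcb meet in 1 with "cb" left. 1b->1: no, cbcb/abbcb meet in 1 with "cb" left. 1b->2: ok.
bc: 1c undefined. 1c->0: no, bc/bccbc meet in 0. 1c->1: ok.
aaa: 2a undefined. 2a->0: no, bc/aaacb meet in 1. 2a->1: no, cbcb/aaacb meet in 2. 2a->2: ok.
aab: 2b undefined. 2b->0: no, cbcb/aabaaa meet in 2. 2b->1: no, cbcb/abbcb meet in 2. 2b->2: no, cbcb/aabaaa meet in 2. Open state 3: 2b->3.
aac: 2c undefined. 2c->0: no, aacc/aac meet in 0. 2c->1: no, cbcb/aaacb meet in 2. 2c->2: no, cbcb/aac meet in 2. 2c->3: no, aacc/aaabc meet in 3 with "c" left. Open state 4: 2c->4.
aaba: 3a undefined. 3a->0: no, cbcb/aabaaa meet in 2. 3a->1: no, cbcb/aabaaa meet in 2. 3a->2: no, cbcb/aabaaa meet in 2. 3a->3: ok.
aabb: 3b undefined. 3b->0: ok.
aaca: 4a undefined. 4a->0: no, bc/aacaac meet in 1. 4a->1: ok.
aacc: 4c undefined. 4c->0: ok.
abbc: 3c undefined. 3c->0: no, aacc/aaabc meet in 0. 3c->1: no, cbcb/abbcb meet in 2. 3c->2: no, cbcb/aaabc meet in 2. 3c->3: no, aacc/abbcb meet in 0. 3c->4: ok.
aaacb: 4b undefined. 4b->0: no, aacc/aaacb meet in 0. 4b->1: no, bacca/aaacb meet in 1. 4b->2: no, cbcb/aaacb meet in 2. 4b->3: ok.
All examples now run through 5 states with every (state, symbol) defined. Accept strings end in {0,1,2}, Reject strings end in {3,4}; accept={0,1,2}.

states=5 start=0 accept={0,1,2} delta: 0a->1 0b->1 0c->0 1a->2 1b->2 1c->1 2a->2 2b->3 2c->4 3a->3 3b->0 3c->4 4a->1 4b->3 4c->0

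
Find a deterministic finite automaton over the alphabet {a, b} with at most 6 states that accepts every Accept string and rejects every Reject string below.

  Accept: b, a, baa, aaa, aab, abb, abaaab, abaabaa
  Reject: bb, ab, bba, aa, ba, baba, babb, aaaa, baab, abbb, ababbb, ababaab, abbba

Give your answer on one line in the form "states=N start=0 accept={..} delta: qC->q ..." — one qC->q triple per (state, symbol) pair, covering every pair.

states=5 start=0 accept={1,3} delta: 0a->1 0b->1 1a->0 1b->2 2a->2 2b->3 3a->0 3b->4 4a->0 4b->0

State merging on the prefix tree: take the shortest (then alphabetical) example prefix whose next move is undefined and point that move at state 0, else 1, else 2, ...; a target is out if some Accept/Reject pair would then sit in one state with the same input left (inseparable). If every existing state is out, open a new one.
a: 0a undefined. 0a->0: no, b/ab meet in 0 with "b" left. Open state 1: 0a->1.
b: 0b undefined. 0b->0: no, b/bb meet in 0. 0b->1: ok.
aa: 1a undefined. 1a->0: ok.
ab: 1b undefined. 1b->0: no, b/bba meet in 1. 1b->1: no, b/bb meet in 1. Open state 2: 1b->2.
aba: 2a undefined. 2a->0: no, abb/ababbb meet in 2 with "b" left. 2a->1: no, b/bba meet in 1. 2a->2: ok.
abb: 2b undefined. 2b->0: no, b/abbb meet in 1. 2b->1: no, b/ababbb meet in 1. 2b->2: no, abb/bb meet in 2. Open state 3: 2b->3.
abbb: 3b undefined. 3b->0: no, b/ababbb meet in 1. 3b->1: no, b/abbb meet in 1. 3b->2: no, abb/ababbb meet in 3. 3b->3: no, abb/abbb meet in 3. Open state 4: 3b->4.
ababa: 3a undefined. 3a->0: ok.
abbba: 4a undefined. 4a->0: ok.
ababbb: 4b undefined. 4b->0: ok.
All examples now run through 5 states with every (state, symbol) defined. Accept strings end in {1,3}, Reject strings end in {0,2,4}; accept={1,3}.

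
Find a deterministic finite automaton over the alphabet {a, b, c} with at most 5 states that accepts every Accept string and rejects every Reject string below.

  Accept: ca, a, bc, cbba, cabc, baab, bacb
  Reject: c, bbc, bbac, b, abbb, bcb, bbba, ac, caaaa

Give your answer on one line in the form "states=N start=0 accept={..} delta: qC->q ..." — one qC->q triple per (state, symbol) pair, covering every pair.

Grow the machine one transition at a time. Run the examples from 0; the earliest place one falls off (shortest prefix, ties alphabetical) gets sent to the lowest-numbered state that keeps every Accept/Reject pair distinguishable — a pair clashes when both reach the same state with identical unread suffix — and to a fresh state only if none does.
a: 0a undefined. 0a->0: ok.
b: 0b undefined. 0b->0: no, a/b meet in 0. Open state 1: 0b->1.
c: 0c undefined. 0c->0: no, ca/c meet in 0. 0c->1: no, cbba/bbba meet in 1 with "bba" left. Open state 2: 0c->2.
ba: 1a undefined. 1a->0: no, baab/b meet in 1. 1a->1: no, bacb/bcb meet in 1 with "cb" left. 1a->2: ok.
bb: 1b undefined. 1b->0: ok.
bc: 1c undefined. 1c->0: ok.
ca: 2a undefined. 2a->0: no, ca/caaaa meet in 0. 2a->1: no, ca/b meet in 1. 2a->2: no, ca/c meet in 2. Open state 3: 2a->3.
cb: 2b undefined. 2b->0: no, cbba/c meet in 2. 2b->1: ok.
bac: 2c undefined. 2c->0: no, bacb/b meet in 1. 2c->1: ok.
caa: 3a undefined. 3a->0: no, a/caaaa meet in 0. 3a->1: no, ca/caaaa meet in 3. 3a->2: ok.
cab: 3b undefined. 3b->0: no, cabc/c meet in 2. 3b->1: no, baab/b meet in 1. 3b->2: no, cabc/b meet in 1. 3b->3: ok.
cabc: 3c undefined. 3c->0: ok.
All examples now run through 4 states with every (state, symbol) defined. Accept strings end in {0,3}, Reject strings end in {1,2}; accept={0,3}.

states=4 start=0 accept={0,3} delta: 0a->0 0b->1 0c->2 1a->2 1b->0 1c->0 2a->3 2b->1 2c->1 3a->2 3b->3 3c->0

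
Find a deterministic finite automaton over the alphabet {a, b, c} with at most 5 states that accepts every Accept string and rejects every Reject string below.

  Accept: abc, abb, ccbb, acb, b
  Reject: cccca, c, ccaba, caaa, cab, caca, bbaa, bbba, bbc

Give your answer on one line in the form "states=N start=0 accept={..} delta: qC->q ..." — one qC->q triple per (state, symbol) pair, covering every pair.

Fold the examples into a partial DFA from state 0: repeatedly fix the first undefined (state, symbol) met by the shortest-then-alphabetical prefix, trying targets in increasing order and rejecting any under which an Accept and a Reject string meet in one state with the same remainder; add a state when all current targets are rejected. Accepting states are where Accept strings end.
a: 0a undefined. 0a->0: ok.
b: 0b undefined. 0b->0: no, abc/c meet in 0 with "c" left. Open state 1: 0b->1.
c: 0c undefined. 0c->0: no, acb/cab meet in 1. 0c->1: no, b/c meet in 1. Open state 2: 0c->2.
bb: 1b undefined. 1b->0: no, abb/bbaa meet in 0. 1b->1: no, abc/bbc meet in 1 with "c" left. 1b->2: no, abb/c meet in 2. Open state 3: 1b->3.
ca: 2a undefined. 2a->0: no, b/cab meet in 1. 2a->1: no, abb/cab meet in 3. 2a->2: no, acb/cab meet in 2 with "b" left. 2a->3: ok.
cc: 2c undefined. 2c->0: ok.
abc: 1c undefined. 1c->0: no, abc/cccca meet in 0. 1c->1: ok.
acb: 2b undefined. 2b->0: no, acb/cccca meet in 0. 2b->1: ok.
bba: 3a undefined. 3a->0: ok.
bbb: 3b undefined. 3b->0: ok.
bbc: 3c undefined. 3c->0: ok.
ccaba: 1a undefined. 1a->0: ok.
All examples now run through 4 states with every (state, symbol) defined. Accept strings end in {1,3}, Reject strings end in {0,2}; accept={1,3}.

states=4 start=0 accept={1,3} delta: 0a->0 0b->1 0c->2 1a->0 1b->3 1c->1 2a->3 2b->1 2c->0 3a->0 3b->0 3c->0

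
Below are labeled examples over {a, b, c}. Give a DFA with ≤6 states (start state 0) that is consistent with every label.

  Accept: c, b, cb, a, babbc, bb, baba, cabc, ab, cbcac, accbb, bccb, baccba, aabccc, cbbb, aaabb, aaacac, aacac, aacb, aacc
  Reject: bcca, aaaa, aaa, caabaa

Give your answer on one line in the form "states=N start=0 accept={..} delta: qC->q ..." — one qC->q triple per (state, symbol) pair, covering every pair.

State merging on the prefix tree: take the shortest (then alphabetical) example prefix whose next move is undefined and point that move at state 0, else 1, else 2, ...; a target is out if some Accept/Reject pair would then sit in one state with the same input left (inseparable). If every existing state is out, open a new one.
a: 0a undefined. 0a->0: no, a/aaaa meet in 0. Open state 1: 0a->1.
b: 0b undefined. 0b->0: ok.
c: 0c undefined. 0c->0: no, a/bcca meet in 1. 0c->1: ok.
aa: 1a undefined. 1a->0: no, c/aaa meet in 1. 1a->1: no, c/aaaa meet in 1. Open state 2: 1a->2.
ab: 1b undefined. 1b->0: ok.
ac: 1c undefined. 1c->0: no, c/bcca meet in 1. 1c->1: ok.
aaa: 2a undefined. 2a->0: no, c/aaaa meet in 1. 2a->1: no, c/aaa meet in 1. 2a->2: ok.
aab: 2b undefined. 2b->0: ok.
aac: 2c undefined. 2c->0: ok.
All examples now run through 3 states with every (state, symbol) defined. Accept strings end in {0,1}, Reject strings end in {2}; accept={0,1}.

states=3 start=0 accept={0,1} delta: 0a->1 0b->0 0c->1 1a->2 1b->0 1c->1 2a->2 2b->0 2c->0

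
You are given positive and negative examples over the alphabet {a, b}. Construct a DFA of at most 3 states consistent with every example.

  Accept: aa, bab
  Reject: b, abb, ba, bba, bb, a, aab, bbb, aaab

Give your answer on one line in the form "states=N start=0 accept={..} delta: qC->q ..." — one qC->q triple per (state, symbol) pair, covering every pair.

State merging on the prefix tree: take the shortest (then alphabetical) example prefix whose next move is undefined and point that move at state 0, else 1, else 2, ...; a target is out if some Accept/Reject pair would then sit in one state with the same input left (inseparable). If every existing state is out, open a new one.
a: 0a undefined. 0a->0: no, aa/a meet in 0. Open state 1: 0a->1.
b: 0b undefined. 0b->0: ok.
aa: 1a undefined. 1a->0: no, aa/b meet in 0. 1a->1: no, aa/ba meet in 1. Open state 2: 1a->2.
ab: 1b undefined. 1b->0: no, bab/b meet in 0. 1b->1: no, bab/abb meet in 1. 1b->2: ok.
aaa: 2a undefined. 2a->0: ok.
aab: 2b undefined. 2b->0: ok.
All examples now run through 3 states with every (state, symbol) defined. Accept strings end in {2}, Reject strings end in {0,1}; accept={2}.

states=3 start=0 accept={2} delta: 0a->1 0b->0 1a->2 1b->2 2a->0 2b->0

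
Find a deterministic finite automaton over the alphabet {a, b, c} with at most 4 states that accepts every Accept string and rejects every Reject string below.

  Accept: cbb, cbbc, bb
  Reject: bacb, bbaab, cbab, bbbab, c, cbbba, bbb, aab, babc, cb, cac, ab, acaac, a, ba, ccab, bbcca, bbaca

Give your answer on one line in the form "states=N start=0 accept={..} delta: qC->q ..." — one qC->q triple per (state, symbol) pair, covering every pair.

states=3 start=0 accept={2} delta: 0a->0 0b->1 0c->0 1a->0 1b->2 1c->0 2a->0 2b->0 2c->2

Fold the examples into a partial DFA from state 0: repeatedly fix the first undefined (state, symbol) met by the shortest-then-alphabetical prefix, trying targets in increasing order and rejecting any under which an Accept and a Reject string meet in one state with the same remainder; add a state when all current targets are rejected. Accepting states are where Accept strings end.
a: 0a undefined. 0a->0: ok.
b: 0b undefined. 0b->0: no, bb/bbaab meet in 0. Open state 1: 0b->1.
c: 0c undefined. 0c->0: ok.
ba: 1a undefined. 1a->0: ok.
bb: 1b undefined. 1b->0: no, cbb/c meet in 0. 1b->1: no, cbb/bacb meet in 1. Open state 2: 1b->2.
bba: 2a undefined. 2a->0: ok.
bbb: 2b undefined. 2b->0: ok.
bbc: 2c undefined. 2c->0: no, cbbc/c meet in 0. 2c->1: no, cbbc/bacb meet in 1. 2c->2: ok.
babc: 1c undefined. 1c->0: ok.
All examples now run through 3 states with every (state, symbol) defined. Accept strings end in {2}, Reject strings end in {0,1}; accept={2}.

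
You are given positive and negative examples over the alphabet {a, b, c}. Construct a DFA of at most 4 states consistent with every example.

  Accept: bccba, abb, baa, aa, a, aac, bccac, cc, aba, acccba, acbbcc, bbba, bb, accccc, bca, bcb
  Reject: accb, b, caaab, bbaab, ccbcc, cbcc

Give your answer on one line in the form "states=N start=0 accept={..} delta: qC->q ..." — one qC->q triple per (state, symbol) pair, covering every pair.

states=2 start=0 accept={0} delta: 0a->0 0b->1 0c->0 1a->0 1b->0 1c->1

State merging on the prefix tree: take the shortest (then alphabetical) example prefix whose next move is undefined and point that move at state 0, else 1, else 2, ...; a target is out if some Accept/Reject pair would then sit in one state with the same input left (inseparable). If every existing state is out, open a new one.
a: 0a undefined. 0a->0: ok.
b: 0b undefined. 0b->0: no, abb/b meet in 0. Open state 1: 0b->1.
c: 0c undefined. 0c->0: ok.
ba: 1a undefined. 1a->0: ok.
bb: 1b undefined. 1b->0: ok.
bc: 1c undefined. 1c->0: no, bccba/ccbcc meet in 0. 1c->1: ok.
All examples now run through 2 states with every (state, symbol) defined. Accept strings end in {0}, Reject strings end in {1}; accept={0}.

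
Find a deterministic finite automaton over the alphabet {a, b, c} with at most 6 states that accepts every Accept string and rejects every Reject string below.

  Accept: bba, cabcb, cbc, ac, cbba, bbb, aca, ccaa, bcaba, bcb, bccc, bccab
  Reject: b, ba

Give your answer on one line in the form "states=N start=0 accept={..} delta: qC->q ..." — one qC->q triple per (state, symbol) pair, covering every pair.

states=3 start=0 accept={0,2} delta: 0a->0 0b->1 0c->0 1a->1 1b->2 1c->2 2a->2 2b->0 2c->1

Grow the machine one transition at a time. Run the examples from 0; the earliest place one falls off (shortest prefix, ties alphabetical) gets sent to the lowest-numbered state that keeps every Accept/Reject pair distinguishable — a pair clashes when both reach the same state with identical unread suffix — and to a fresh state only if none does.
a: 0a undefined. 0a->0: ok.
b: 0b undefined. 0b->0: no, bba/b meet in 0. Open state 1: 0b->1.
c: 0c undefined. 0c->0: ok.
ba: 1a undefined. 1a->0: no, ac/ba meet in 0. 1a->1: ok.
bb: 1b undefined. 1b->0: no, bbb/b meet in 1. 1b->1: no, bba/b meet in 1. Open state 2: 1b->2.
bc: 1c undefined. 1c->0: no, cabcb/b meet in 1. 1c->1: no, cbc/b meet in 1. 1c->2: ok.
bba: 2a undefined. 2a->0: no, bcaba/b meet in 1. 2a->1: no, bba/b meet in 1. 2a->2: ok.
bbb: 2b undefined. 2b->0: ok.
bcc: 2c undefined. 2c->0: no, bccab/b meet in 1. 2c->1: ok.
All examples now run through 3 states with every (state, symbol) defined. Accept strings end in {0,2}, Reject strings end in {1}; accept={0,2}.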